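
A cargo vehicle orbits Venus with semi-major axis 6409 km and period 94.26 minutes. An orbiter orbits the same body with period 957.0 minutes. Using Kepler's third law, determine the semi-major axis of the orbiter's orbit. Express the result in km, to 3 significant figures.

Kepler's third law: a³ ∝ T², so a₂ = a₁ (T₂/T₁)^(2/3).
T₂/T₁ = 10.15, (T₂/T₁)^(2/3) = 4.689.
a₂ = 6409 × 4.689 = 30050 km.

a₂ ≈ 30100 km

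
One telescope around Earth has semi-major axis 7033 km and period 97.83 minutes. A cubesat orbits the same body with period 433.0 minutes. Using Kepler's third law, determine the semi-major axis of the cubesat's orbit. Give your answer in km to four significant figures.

a₂ ≈ 18960 km

Kepler's third law: a³ ∝ T², so a₂ = a₁ (T₂/T₁)^(2/3).
T₂/T₁ = 4.426, (T₂/T₁)^(2/3) = 2.696.
a₂ = 7033 × 2.696 = 18960 km.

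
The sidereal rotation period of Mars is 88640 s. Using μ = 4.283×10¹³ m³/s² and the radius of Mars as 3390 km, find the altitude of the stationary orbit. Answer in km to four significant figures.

h_sync ≈ 17040 km

A synchronous orbit has period T, so by Kepler's third law a = (μT²/4π²)^(1/3).
μT²/4π² = 4.283×10¹³ × (8.864×10⁴)² / 39.48 = 8.524×10²¹ m³.
a = 2.043×10⁷ m = 20428 km.
Altitude h = a − R = 20428 − 3390 = 17038 km.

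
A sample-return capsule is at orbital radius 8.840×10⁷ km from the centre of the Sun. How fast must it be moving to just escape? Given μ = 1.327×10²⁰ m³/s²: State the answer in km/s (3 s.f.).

v_esc ≈ 54.8 km/s

r = 8.840×10⁷ km = 8.840×10¹⁰ m.
Escape speed v_esc = √(2μ/r) = √(2 × 1.327×10²⁰ / 8.840×10¹⁰) = √(3.002×10⁹) = 54790 m/s.
= 54.79 km/s.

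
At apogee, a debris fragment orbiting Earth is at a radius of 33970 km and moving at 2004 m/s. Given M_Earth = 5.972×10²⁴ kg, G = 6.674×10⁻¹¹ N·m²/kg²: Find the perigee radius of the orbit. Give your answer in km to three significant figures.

μ = GM = 6.674×10⁻¹¹ × 5.972×10²⁴ = 3.986×10¹⁴ m³/s².
r_a = 3.397×10⁷ m.
Specific energy ε = v²/2 − μ/r = -9.725×10⁶ J/kg, so a = −μ/(2ε) = 2.049×10⁷ m.
The apsides satisfy r_p + r_a = 2a, so the perigee radius is 2a − r_a = 7.014×10⁶ m = 7014.1 km.

perigee radius ≈ 7010 km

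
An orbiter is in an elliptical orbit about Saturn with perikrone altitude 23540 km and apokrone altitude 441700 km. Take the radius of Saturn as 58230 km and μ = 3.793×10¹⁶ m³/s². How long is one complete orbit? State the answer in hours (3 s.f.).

r_p = 58230 + 23540 = 81770 km = 8.1770×10⁷ m.
r_a = 58230 + 441700 = 499930 km = 4.9993×10⁸ m.
Semi-major axis a = (r_p + r_a)/2 = (81770 + 4.9993×10⁵)/2 = 2.9085×10⁵ km = 2.908×10⁸ m.
By Kepler's third law T = 2π√(a³/μ) = 2π × 2.547×10⁴ = 1.600×10⁵ s.
= 44.45 hours.

T ≈ 44.5 hours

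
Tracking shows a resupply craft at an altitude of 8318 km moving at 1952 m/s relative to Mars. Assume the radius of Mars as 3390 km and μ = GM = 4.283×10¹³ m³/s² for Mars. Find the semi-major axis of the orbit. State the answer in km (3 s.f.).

a ≈ 12200 km

r = 3390 + 8318 = 11708 km = 1.171×10⁷ m.
Vis-viva rearranged: 1/a = 2/r − v²/μ = 1.708×10⁻⁷ − 8.896×10⁻⁸ = 8.186×10⁻⁸ m⁻¹.
a = 1.222×10⁷ m = 12216 km.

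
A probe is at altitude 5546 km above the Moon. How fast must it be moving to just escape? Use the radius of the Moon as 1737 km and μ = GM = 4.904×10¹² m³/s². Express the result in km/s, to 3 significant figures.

v_esc ≈ 1.16 km/s

r = 1737 + 5546 = 7283.0 km = 7.2830×10⁶ m.
Escape speed v_esc = √(2μ/r) = √(2 × 4.904×10¹² / 7.283×10⁶) = √(1.347×10⁶) = 1160 m/s.
= 1.160 km/s.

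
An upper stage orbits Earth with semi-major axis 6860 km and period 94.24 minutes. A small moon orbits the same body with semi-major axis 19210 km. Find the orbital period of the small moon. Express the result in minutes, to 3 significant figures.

Kepler's third law: T² ∝ a³, so T₂ = T₁ (a₂/a₁)^(3/2).
a₂/a₁ = 2.800, (a₂/a₁)^(3/2) = 4.686.
T₂ = 94.24 × 4.686 = 441.6 minutes.

T₂ ≈ 442 minutes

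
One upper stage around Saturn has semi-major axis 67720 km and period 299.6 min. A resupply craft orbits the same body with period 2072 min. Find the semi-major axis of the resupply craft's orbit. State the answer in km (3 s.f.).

Kepler's third law: a³ ∝ T², so a₂ = a₁ (T₂/T₁)^(2/3).
T₂/T₁ = 6.916, (T₂/T₁)^(2/3) = 3.630.
a₂ = 67720 × 3.630 = 2.458×10⁵ km.

a₂ ≈ 2.46×10⁵ km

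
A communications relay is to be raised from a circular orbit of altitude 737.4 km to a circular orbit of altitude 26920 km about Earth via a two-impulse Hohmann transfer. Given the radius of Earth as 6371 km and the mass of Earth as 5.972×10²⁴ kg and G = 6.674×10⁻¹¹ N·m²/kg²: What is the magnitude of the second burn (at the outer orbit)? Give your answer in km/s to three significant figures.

Δv ≈ 1.41 km/s

μ = GM = 6.674×10⁻¹¹ × 5.972×10²⁴ = 3.986×10¹⁴ m³/s².
r₁ = 6371 + 737.4 = 7108.4 km = 7.1084×10⁶ m.
r₂ = 6371 + 26920 = 33291 km = 3.3291×10⁷ m.
Transfer ellipse a_t = (r₁ + r₂)/2 = 2.020×10⁷ m.
At r₁: circular v_c1 = √(μ/r₁) = 7488 m/s; transfer-perigee v_p = √[μ(2/r₁ − 1/a_t)] = 9613 m/s.
At r₂: circular v_c2 = √(μ/r₂) = 3460 m/s; transfer-apogee v_a = √[μ(2/r₂ − 1/a_t)] = 2053 m/s.
Δv₂ = v_c2 − v_a = 1408 m/s.
= 1.408 km/s.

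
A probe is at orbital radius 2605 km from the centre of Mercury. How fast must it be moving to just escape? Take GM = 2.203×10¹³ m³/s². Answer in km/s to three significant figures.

v_esc ≈ 4.11 km/s

r = 2605 km = 2.605×10⁶ m.
Escape speed v_esc = √(2μ/r) = √(2 × 2.203×10¹³ / 2.605×10⁶) = √(1.691×10⁷) = 4113 m/s.
= 4.113 km/s.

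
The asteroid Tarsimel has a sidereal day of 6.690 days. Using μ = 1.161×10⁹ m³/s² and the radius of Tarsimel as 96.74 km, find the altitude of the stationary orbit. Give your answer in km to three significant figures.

h_sync ≈ 2050 km

T = 6.690 days = 5.780×10⁵ s.
A synchronous orbit has period T, so by Kepler's third law a = (μT²/4π²)^(1/3).
μT²/4π² = 1.161×10⁹ × (5.780×10⁵)² / 39.48 = 9.825×10¹⁸ m³.
a = 2.142×10⁶ m = 2141.8 km.
Altitude h = a − R = 2141.8 − 96.74 = 2045.1 km.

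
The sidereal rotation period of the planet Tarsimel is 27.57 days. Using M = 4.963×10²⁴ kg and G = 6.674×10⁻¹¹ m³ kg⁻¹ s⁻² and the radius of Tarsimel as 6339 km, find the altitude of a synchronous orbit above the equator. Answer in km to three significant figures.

h_sync ≈ 3.56×10⁵ km

μ = GM = 6.674×10⁻¹¹ × 4.963×10²⁴ = 3.312×10¹⁴ m³/s².
T = 27.57 days = 2.382×10⁶ s.
A synchronous orbit has period T, so by Kepler's third law a = (μT²/4π²)^(1/3).
μT²/4π² = 3.312×10¹⁴ × (2.382×10⁶)² / 39.48 = 4.761×10²⁵ m³.
a = 3.624×10⁸ m = 3.6243×10⁵ km.
Altitude h = a − R = 3.6243×10⁵ − 6339 = 3.5609×10⁵ km.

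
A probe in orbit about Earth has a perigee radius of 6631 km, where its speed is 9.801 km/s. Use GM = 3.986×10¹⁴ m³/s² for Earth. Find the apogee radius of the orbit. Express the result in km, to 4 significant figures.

apogee radius ≈ 26360 km

r_p = 6.631×10⁶ m.
Specific energy ε = v²/2 − μ/r = -1.208×10⁷ J/kg, so a = −μ/(2ε) = 1.650×10⁷ m.
The apsides satisfy r_p + r_a = 2a, so the apogee radius is 2a − r_p = 2.636×10⁷ m = 26361 km.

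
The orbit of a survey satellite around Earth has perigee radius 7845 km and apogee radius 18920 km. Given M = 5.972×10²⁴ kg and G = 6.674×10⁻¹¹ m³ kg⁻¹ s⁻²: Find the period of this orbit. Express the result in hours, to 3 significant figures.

μ = GM = 6.674×10⁻¹¹ × 5.972×10²⁴ = 3.986×10¹⁴ m³/s².
Semi-major axis a = (r_p + r_a)/2 = (7845.0 + 18920)/2 = 13382 km = 1.338×10⁷ m.
By Kepler's third law T = 2π√(a³/μ) = 2π × 2.452×10³ = 1.541×10⁴ s.
= 4.280 hours.

T ≈ 4.28 hours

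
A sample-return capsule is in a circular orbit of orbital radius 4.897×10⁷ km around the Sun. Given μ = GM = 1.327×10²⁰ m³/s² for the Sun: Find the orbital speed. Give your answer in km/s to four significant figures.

r = 4.897×10⁷ km = 4.897×10¹⁰ m.
For a circular orbit v = √(μ/r) = √(1.327×10²⁰ / 4.897×10¹⁰) = √(2.710×10⁹) = 52060 m/s.
That is 52.06 km/s.

v ≈ 52.06 km/s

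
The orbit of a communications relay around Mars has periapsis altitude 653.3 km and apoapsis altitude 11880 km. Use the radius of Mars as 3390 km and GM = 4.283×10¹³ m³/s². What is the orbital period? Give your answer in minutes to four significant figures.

T ≈ 480.2 minutes

r_p = 3390 + 653.3 = 4043.3 km = 4.0433×10⁶ m.
r_a = 3390 + 11880 = 15270 km = 1.5270×10⁷ m.
Semi-major axis a = (r_p + r_a)/2 = (4043.3 + 15270)/2 = 9656.6 km = 9.657×10⁶ m.
By Kepler's third law T = 2π√(a³/μ) = 2π × 4.585×10³ = 2.881×10⁴ s.
= 480.2 minutes.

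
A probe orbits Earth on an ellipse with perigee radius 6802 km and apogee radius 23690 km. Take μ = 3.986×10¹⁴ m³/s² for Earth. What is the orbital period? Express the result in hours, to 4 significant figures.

Semi-major axis a = (r_p + r_a)/2 = (6802.0 + 23690)/2 = 15246 km = 1.525×10⁷ m.
By Kepler's third law T = 2π√(a³/μ) = 2π × 2.982×10³ = 1.873×10⁴ s.
= 5.204 hours.

T ≈ 5.204 hours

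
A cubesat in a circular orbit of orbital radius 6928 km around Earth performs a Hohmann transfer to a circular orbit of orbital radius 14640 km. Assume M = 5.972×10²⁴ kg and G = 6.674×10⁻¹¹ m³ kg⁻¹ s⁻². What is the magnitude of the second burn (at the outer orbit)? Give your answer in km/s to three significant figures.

Δv ≈ 1.04 km/s

μ = GM = 6.674×10⁻¹¹ × 5.972×10²⁴ = 3.986×10¹⁴ m³/s².
r₁ = 6928 km = 6.928×10⁶ m.
r₂ = 14640 km = 1.464×10⁷ m.
Transfer ellipse a_t = (r₁ + r₂)/2 = 1.078×10⁷ m.
At r₁: circular v_c1 = √(μ/r₁) = 7585 m/s; transfer-perigee v_p = √[μ(2/r₁ − 1/a_t)] = 8838 m/s.
At r₂: circular v_c2 = √(μ/r₂) = 5218 m/s; transfer-apogee v_a = √[μ(2/r₂ − 1/a_t)] = 4182 m/s.
Δv₂ = v_c2 − v_a = 1036 m/s.
= 1.036 km/s.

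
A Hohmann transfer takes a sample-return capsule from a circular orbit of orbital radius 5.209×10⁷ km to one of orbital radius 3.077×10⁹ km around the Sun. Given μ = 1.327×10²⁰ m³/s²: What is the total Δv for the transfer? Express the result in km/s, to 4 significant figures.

r₁ = 5.209×10⁷ km = 5.209×10¹⁰ m.
r₂ = 3.077×10⁹ km = 3.077×10¹² m.
Transfer ellipse a_t = (r₁ + r₂)/2 = 1.565×10¹² m.
At r₁: circular v_c1 = √(μ/r₁) = 50470 m/s; transfer-perihelion v_p = √[μ(2/r₁ − 1/a_t)] = 70780 m/s.
Δv₁ = v_p − v_c1 = 20310 m/s.
At r₂: circular v_c2 = √(μ/r₂) = 6567 m/s; transfer-aphelion v_a = √[μ(2/r₂ − 1/a_t)] = 1198 m/s.
Δv₂ = v_c2 − v_a = 5369 m/s.
Total Δv = Δv₁ + Δv₂ = 25680 m/s = 25.68 km/s.

Δv_total ≈ 25.68 km/s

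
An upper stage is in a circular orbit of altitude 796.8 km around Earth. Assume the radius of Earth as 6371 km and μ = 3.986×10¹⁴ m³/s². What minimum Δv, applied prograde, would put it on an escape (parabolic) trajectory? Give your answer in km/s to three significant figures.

Δv ≈ 3.09 km/s

r = 6371 + 796.8 = 7167.8 km = 7.1678×10⁶ m.
Circular speed v_c = √(μ/r) = 7457 m/s.
Escape speed v_esc = √(2μ/r) = √2 × v_c = 10550 m/s.
Δv = v_esc − v_c = 3089 m/s = 3.089 km/s.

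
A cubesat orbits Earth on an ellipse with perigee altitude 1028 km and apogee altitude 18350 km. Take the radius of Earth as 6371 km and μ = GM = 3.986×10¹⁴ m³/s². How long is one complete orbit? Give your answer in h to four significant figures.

T ≈ 5.626 h

r_p = 6371 + 1028 = 7399.0 km = 7.3990×10⁶ m.
r_a = 6371 + 18350 = 24721 km = 2.4721×10⁷ m.
Semi-major axis a = (r_p + r_a)/2 = (7399.0 + 24721)/2 = 16060 km = 1.606×10⁷ m.
By Kepler's third law T = 2π√(a³/μ) = 2π × 3.224×10³ = 2.025×10⁴ s.
= 5.626 h.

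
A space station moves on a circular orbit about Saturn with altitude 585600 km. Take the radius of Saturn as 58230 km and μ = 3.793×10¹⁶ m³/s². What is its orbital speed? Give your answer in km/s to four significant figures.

v ≈ 7.675 km/s

r = 58230 + 585600 = 643830 km = 6.4383×10⁸ m.
For a circular orbit v = √(μ/r) = √(3.793×10¹⁶ / 6.438×10⁸) = √(5.891×10⁷) = 7675 m/s.
That is 7.675 km/s.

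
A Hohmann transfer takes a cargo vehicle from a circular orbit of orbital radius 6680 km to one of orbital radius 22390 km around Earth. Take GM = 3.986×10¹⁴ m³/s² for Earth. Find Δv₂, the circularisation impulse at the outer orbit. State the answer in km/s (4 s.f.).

r₁ = 6680 km = 6.680×10⁶ m.
r₂ = 22390 km = 2.239×10⁷ m.
Transfer ellipse a_t = (r₁ + r₂)/2 = 1.454×10⁷ m.
At r₁: circular v_c1 = √(μ/r₁) = 7725 m/s; transfer-perigee v_p = √[μ(2/r₁ − 1/a_t)] = 9587 m/s.
At r₂: circular v_c2 = √(μ/r₂) = 4219 m/s; transfer-apogee v_a = √[μ(2/r₂ − 1/a_t)] = 2860 m/s.
Δv₂ = v_c2 − v_a = 1359 m/s.
= 1.359 km/s.

Δv ≈ 1.359 km/s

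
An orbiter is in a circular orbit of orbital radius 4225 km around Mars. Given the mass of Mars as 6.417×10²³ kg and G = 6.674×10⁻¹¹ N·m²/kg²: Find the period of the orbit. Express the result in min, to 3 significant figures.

T ≈ 139 min

μ = GM = 6.674×10⁻¹¹ × 6.417×10²³ = 4.283×10¹³ m³/s².
r = 4225 km = 4.225×10⁶ m.
Kepler's third law: T = 2π√(r³/μ) = 2π√((4.225×10⁶)³ / 4.283×10¹³).
r³/μ = 1.761×10⁶ s², so T = 2π × 1.327×10³ = 8.338×10³ s.
Converting: 8.338×10³ s ÷ 60.00 = 139.0 min.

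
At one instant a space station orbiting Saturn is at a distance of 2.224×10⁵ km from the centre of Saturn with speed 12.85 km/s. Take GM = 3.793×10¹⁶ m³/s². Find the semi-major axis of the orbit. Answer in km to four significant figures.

r = 2.224×10⁸ m.
Specific orbital energy ε = v²/2 − μ/r = (12850)²/2 − 3.793×10¹⁶/2.224×10⁸ = -8.799×10⁷ J/kg.
Since ε = −μ/(2a), a = −μ/(2ε) = 2.155×10⁸ m = 2.1554×10⁵ km.

a ≈ 2.155×10⁵ km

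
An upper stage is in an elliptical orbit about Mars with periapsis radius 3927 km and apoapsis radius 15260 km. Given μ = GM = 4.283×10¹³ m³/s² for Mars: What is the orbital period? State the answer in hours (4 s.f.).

T ≈ 7.924 hours

Semi-major axis a = (r_p + r_a)/2 = (3927.0 + 15260)/2 = 9593.5 km = 9.594×10⁶ m.
By Kepler's third law T = 2π√(a³/μ) = 2π × 4.540×10³ = 2.853×10⁴ s.
= 7.924 hours.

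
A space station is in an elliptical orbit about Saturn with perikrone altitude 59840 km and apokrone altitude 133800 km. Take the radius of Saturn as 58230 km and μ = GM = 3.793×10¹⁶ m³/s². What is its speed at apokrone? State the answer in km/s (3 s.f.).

r_p = 58230 + 59840 = 118070 km = 1.1807×10⁸ m.
r_a = 58230 + 133800 = 192030 km = 1.9203×10⁸ m.
Semi-major axis a = (r_p + r_a)/2 = 1.5505×10⁵ km = 1.550×10⁸ m.
Vis-viva: v² = μ(2/r − 1/a) = 3.793×10¹⁶ × (1.042×10⁻⁸ − 6.450×10⁻⁹) = 1.504×10⁸ m²/s².
v = 12260 m/s = 12.26 km/s.

v ≈ 12.3 km/s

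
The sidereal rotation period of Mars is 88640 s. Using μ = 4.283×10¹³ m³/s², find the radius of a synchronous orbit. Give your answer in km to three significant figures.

A synchronous orbit has period T, so by Kepler's third law a = (μT²/4π²)^(1/3).
μT²/4π² = 4.283×10¹³ × (8.864×10⁴)² / 39.48 = 8.524×10²¹ m³.
a = 2.043×10⁷ m = 20428 km.

r_sync ≈ 20400 km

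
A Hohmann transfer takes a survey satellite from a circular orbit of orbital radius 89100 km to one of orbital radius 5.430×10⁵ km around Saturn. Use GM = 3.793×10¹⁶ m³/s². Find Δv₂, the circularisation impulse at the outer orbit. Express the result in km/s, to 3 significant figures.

Δv ≈ 3.92 km/s

r₁ = 89100 km = 8.910×10⁷ m.
r₂ = 5.430×10⁵ km = 5.430×10⁸ m.
Transfer ellipse a_t = (r₁ + r₂)/2 = 3.160×10⁸ m.
At r₁: circular v_c1 = √(μ/r₁) = 20630 m/s; transfer-perikrone v_p = √[μ(2/r₁ − 1/a_t)] = 27040 m/s.
At r₂: circular v_c2 = √(μ/r₂) = 8358 m/s; transfer-apokrone v_a = √[μ(2/r₂ − 1/a_t)] = 4438 m/s.
Δv₂ = v_c2 − v_a = 3920 m/s.
= 3.920 km/s.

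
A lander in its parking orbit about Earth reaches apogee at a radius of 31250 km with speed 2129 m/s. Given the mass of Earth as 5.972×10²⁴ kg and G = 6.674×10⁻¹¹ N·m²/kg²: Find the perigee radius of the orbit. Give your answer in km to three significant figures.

μ = GM = 6.674×10⁻¹¹ × 5.972×10²⁴ = 3.986×10¹⁴ m³/s².
r_a = 3.125×10⁷ m.
Specific energy ε = v²/2 − μ/r = -1.049×10⁷ J/kg, so a = −μ/(2ε) = 1.900×10⁷ m.
The apsides satisfy r_p + r_a = 2a, so the perigee radius is 2a − r_a = 6.753×10⁶ m = 6752.7 km.

perigee radius ≈ 6750 km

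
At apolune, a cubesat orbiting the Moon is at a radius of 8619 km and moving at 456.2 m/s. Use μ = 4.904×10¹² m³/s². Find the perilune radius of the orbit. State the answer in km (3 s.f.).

perilune radius ≈ 1930 km

r_a = 8.619×10⁶ m.
Specific energy ε = v²/2 − μ/r = -4.649×10⁵ J/kg, so a = −μ/(2ε) = 5.274×10⁶ m.
The apsides satisfy r_p + r_a = 2a, so the perilune radius is 2a − r_a = 1.929×10⁶ m = 1929.1 km.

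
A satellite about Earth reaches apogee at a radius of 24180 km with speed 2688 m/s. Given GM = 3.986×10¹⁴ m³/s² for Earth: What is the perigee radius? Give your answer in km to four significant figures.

perigee radius ≈ 6786 km

r_a = 2.418×10⁷ m.
Specific energy ε = v²/2 − μ/r = -1.287×10⁷ J/kg, so a = −μ/(2ε) = 1.548×10⁷ m.
The apsides satisfy r_p + r_a = 2a, so the perigee radius is 2a − r_a = 6.786×10⁶ m = 6786.4 km.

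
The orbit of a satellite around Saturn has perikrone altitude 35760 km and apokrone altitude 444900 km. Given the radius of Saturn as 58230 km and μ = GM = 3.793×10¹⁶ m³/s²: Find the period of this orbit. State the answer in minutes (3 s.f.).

T ≈ 2770 minutes

r_p = 58230 + 35760 = 93990 km = 9.3990×10⁷ m.
r_a = 58230 + 444900 = 503130 km = 5.0313×10⁸ m.
Semi-major axis a = (r_p + r_a)/2 = (93990 + 5.0313×10⁵)/2 = 2.9856×10⁵ km = 2.986×10⁸ m.
By Kepler's third law T = 2π√(a³/μ) = 2π × 2.649×10⁴ = 1.664×10⁵ s.
= 2774 minutes.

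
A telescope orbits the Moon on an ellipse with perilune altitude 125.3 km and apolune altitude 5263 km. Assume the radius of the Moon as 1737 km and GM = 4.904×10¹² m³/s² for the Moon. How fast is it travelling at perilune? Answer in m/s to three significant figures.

r_p = 1737 + 125.3 = 1862.3 km = 1.8623×10⁶ m.
r_a = 1737 + 5263 = 7000.0 km = 7.0000×10⁶ m.
Semi-major axis a = (r_p + r_a)/2 = 4431.1 km = 4.431×10⁶ m.
Vis-viva: v² = μ(2/r − 1/a) = 4.904×10¹² × (1.074×10⁻⁶ − 2.257×10⁻⁷) = 4.160×10⁶ m²/s².
v = 2040 m/s.

v ≈ 2040 m/s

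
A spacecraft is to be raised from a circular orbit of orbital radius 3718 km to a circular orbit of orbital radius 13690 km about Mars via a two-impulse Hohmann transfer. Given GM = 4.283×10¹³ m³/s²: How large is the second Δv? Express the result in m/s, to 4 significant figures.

Δv ≈ 612.7 m/s

r₁ = 3718 km = 3.718×10⁶ m.
r₂ = 13690 km = 1.369×10⁷ m.
Transfer ellipse a_t = (r₁ + r₂)/2 = 8.704×10⁶ m.
At r₁: circular v_c1 = √(μ/r₁) = 3394 m/s; transfer-periapsis v_p = √[μ(2/r₁ − 1/a_t)] = 4257 m/s.
At r₂: circular v_c2 = √(μ/r₂) = 1769 m/s; transfer-apoapsis v_a = √[μ(2/r₂ − 1/a_t)] = 1156 m/s.
Δv₂ = v_c2 − v_a = 612.7 m/s.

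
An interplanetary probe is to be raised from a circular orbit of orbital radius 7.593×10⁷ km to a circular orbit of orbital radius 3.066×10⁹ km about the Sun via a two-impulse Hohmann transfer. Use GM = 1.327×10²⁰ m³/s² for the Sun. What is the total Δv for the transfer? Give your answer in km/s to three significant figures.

r₁ = 7.593×10⁷ km = 7.593×10¹⁰ m.
r₂ = 3.066×10⁹ km = 3.066×10¹² m.
Transfer ellipse a_t = (r₁ + r₂)/2 = 1.571×10¹² m.
At r₁: circular v_c1 = √(μ/r₁) = 41810 m/s; transfer-perihelion v_p = √[μ(2/r₁ − 1/a_t)] = 58400 m/s.
Δv₁ = v_p − v_c1 = 16600 m/s.
At r₂: circular v_c2 = √(μ/r₂) = 6579 m/s; transfer-aphelion v_a = √[μ(2/r₂ − 1/a_t)] = 1446 m/s.
Δv₂ = v_c2 − v_a = 5132 m/s.
Total Δv = Δv₁ + Δv₂ = 21730 m/s = 21.73 km/s.

Δv_total ≈ 21.7 km/s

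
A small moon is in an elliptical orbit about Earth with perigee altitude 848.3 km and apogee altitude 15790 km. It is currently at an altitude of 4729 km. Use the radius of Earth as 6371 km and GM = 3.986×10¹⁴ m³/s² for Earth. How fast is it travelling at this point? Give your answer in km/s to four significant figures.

v ≈ 6.685 km/s

r_p = 6371 + 848.3 = 7219.3 km = 7.2193×10⁶ m.
r_a = 6371 + 15790 = 22161 km = 2.2161×10⁷ m.
r = 6371 + 4729 = 11100 km = 1.110×10⁷ m.
Semi-major axis a = (r_p + r_a)/2 = 14690 km = 1.469×10⁷ m.
Vis-viva: v² = μ(2/r − 1/a) = 3.986×10¹⁴ × (1.802×10⁻⁷ − 6.807×10⁻⁸) = 4.469×10⁷ m²/s².
v = 6685 m/s = 6.685 km/s.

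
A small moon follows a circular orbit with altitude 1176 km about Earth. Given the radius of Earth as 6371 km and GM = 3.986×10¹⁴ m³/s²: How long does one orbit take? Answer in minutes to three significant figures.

T ≈ 109 minutes

r = 6371 + 1176 = 7547.0 km = 7.5470×10⁶ m.
Kepler's third law: T = 2π√(r³/μ) = 2π√((7.547×10⁶)³ / 3.986×10¹⁴).
r³/μ = 1.078×10⁶ s², so T = 2π × 1.038×10³ = 6.525×10³ s.
Converting: 6.525×10³ s ÷ 60.00 = 108.7 minutes.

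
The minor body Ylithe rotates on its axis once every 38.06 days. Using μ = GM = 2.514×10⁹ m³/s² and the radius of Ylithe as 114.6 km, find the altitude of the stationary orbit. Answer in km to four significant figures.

h_sync ≈ 8716 km

T = 38.06 days = 3.288×10⁶ s.
A synchronous orbit has period T, so by Kepler's third law a = (μT²/4π²)^(1/3).
μT²/4π² = 2.514×10⁹ × (3.288×10⁶)² / 39.48 = 6.886×10²⁰ m³.
a = 8.831×10⁶ m = 8830.6 km.
Altitude h = a − R = 8830.6 − 114.6 = 8716.0 km.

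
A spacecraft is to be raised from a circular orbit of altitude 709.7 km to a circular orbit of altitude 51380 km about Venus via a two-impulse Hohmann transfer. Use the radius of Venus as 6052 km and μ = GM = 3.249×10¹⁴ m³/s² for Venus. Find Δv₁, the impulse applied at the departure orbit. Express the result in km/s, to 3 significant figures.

Δv ≈ 2.34 km/s

r₁ = 6052 + 709.7 = 6761.7 km = 6.7617×10⁶ m.
r₂ = 6052 + 51380 = 57432 km = 5.7432×10⁷ m.
Transfer ellipse a_t = (r₁ + r₂)/2 = 3.210×10⁷ m.
At r₁: circular v_c1 = √(μ/r₁) = 6932 m/s; transfer-periapsis v_p = √[μ(2/r₁ − 1/a_t)] = 9272 m/s.
Δv₁ = v_p − v_c1 = 2341 m/s.
= 2.341 km/s.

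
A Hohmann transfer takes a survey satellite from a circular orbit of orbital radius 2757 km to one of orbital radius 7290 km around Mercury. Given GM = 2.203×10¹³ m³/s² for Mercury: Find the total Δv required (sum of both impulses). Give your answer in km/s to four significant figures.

r₁ = 2757 km = 2.757×10⁶ m.
r₂ = 7290 km = 7.290×10⁶ m.
Transfer ellipse a_t = (r₁ + r₂)/2 = 5.024×10⁶ m.
At r₁: circular v_c1 = √(μ/r₁) = 2827 m/s; transfer-periherm v_p = √[μ(2/r₁ − 1/a_t)] = 3405 m/s.
Δv₁ = v_p − v_c1 = 578.5 m/s.
At r₂: circular v_c2 = √(μ/r₂) = 1738 m/s; transfer-apoherm v_a = √[μ(2/r₂ − 1/a_t)] = 1288 m/s.
Δv₂ = v_c2 − v_a = 450.5 m/s.
Total Δv = Δv₁ + Δv₂ = 1029 m/s = 1.029 km/s.

Δv_total ≈ 1.029 km/s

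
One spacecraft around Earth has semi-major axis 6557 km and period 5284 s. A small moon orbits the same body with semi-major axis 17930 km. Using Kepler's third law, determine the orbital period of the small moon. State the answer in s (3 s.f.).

T₂ ≈ 23900 s

Kepler's third law: T² ∝ a³, so T₂ = T₁ (a₂/a₁)^(3/2).
a₂/a₁ = 2.734, (a₂/a₁)^(3/2) = 4.522.
T₂ = 5284 × 4.522 = 23890 s.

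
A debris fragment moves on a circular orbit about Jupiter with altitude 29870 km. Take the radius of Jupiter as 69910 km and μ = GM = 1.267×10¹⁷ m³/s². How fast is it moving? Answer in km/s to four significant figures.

r = 69910 + 29870 = 99780 km = 9.9780×10⁷ m.
For a circular orbit v = √(μ/r) = √(1.267×10¹⁷ / 9.978×10⁷) = √(1.270×10⁹) = 35630 m/s.
That is 35.63 km/s.

v ≈ 35.63 km/s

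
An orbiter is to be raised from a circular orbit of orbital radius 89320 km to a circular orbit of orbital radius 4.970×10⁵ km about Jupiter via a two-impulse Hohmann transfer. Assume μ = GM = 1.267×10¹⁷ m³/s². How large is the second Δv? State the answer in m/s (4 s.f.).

r₁ = 89320 km = 8.932×10⁷ m.
r₂ = 4.970×10⁵ km = 4.970×10⁸ m.
Transfer ellipse a_t = (r₁ + r₂)/2 = 2.932×10⁸ m.
At r₁: circular v_c1 = √(μ/r₁) = 37660 m/s; transfer-perijove v_p = √[μ(2/r₁ − 1/a_t)] = 49040 m/s.
At r₂: circular v_c2 = √(μ/r₂) = 15970 m/s; transfer-apojove v_a = √[μ(2/r₂ − 1/a_t)] = 8813 m/s.
Δv₂ = v_c2 − v_a = 7153 m/s.

Δv ≈ 7153 m/s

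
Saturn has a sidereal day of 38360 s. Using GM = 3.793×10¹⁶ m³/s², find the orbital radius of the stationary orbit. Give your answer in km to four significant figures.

A synchronous orbit has period T, so by Kepler's third law a = (μT²/4π²)^(1/3).
μT²/4π² = 3.793×10¹⁶ × (3.836×10⁴)² / 39.48 = 1.414×10²⁴ m³.
a = 1.122×10⁸ m = 1.1223×10⁵ km.

r_sync ≈ 1.122×10⁵ km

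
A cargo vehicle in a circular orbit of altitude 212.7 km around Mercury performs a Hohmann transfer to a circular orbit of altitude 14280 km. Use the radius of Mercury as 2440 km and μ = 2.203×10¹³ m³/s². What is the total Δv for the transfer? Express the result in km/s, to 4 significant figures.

Δv_total ≈ 1.452 km/s

r₁ = 2440 + 212.7 = 2652.7 km = 2.6527×10⁶ m.
r₂ = 2440 + 14280 = 16720 km = 1.6720×10⁷ m.
Transfer ellipse a_t = (r₁ + r₂)/2 = 9.686×10⁶ m.
At r₁: circular v_c1 = √(μ/r₁) = 2882 m/s; transfer-periherm v_p = √[μ(2/r₁ − 1/a_t)] = 3786 m/s.
Δv₁ = v_p − v_c1 = 904.4 m/s.
At r₂: circular v_c2 = √(μ/r₂) = 1148 m/s; transfer-apoherm v_a = √[μ(2/r₂ − 1/a_t)] = 600.7 m/s.
Δv₂ = v_c2 − v_a = 547.2 m/s.
Total Δv = Δv₁ + Δv₂ = 1452 m/s = 1.452 km/s.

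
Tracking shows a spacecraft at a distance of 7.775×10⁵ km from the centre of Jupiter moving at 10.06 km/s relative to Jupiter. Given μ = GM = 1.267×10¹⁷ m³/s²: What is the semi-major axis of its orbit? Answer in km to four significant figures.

r = 7.775×10⁸ m.
Vis-viva rearranged: 1/a = 2/r − v²/μ = 2.572×10⁻⁹ − 7.988×10⁻¹⁰ = 1.774×10⁻⁹ m⁻¹.
a = 5.638×10⁸ m = 5.6383×10⁵ km.

a ≈ 5.638×10⁵ km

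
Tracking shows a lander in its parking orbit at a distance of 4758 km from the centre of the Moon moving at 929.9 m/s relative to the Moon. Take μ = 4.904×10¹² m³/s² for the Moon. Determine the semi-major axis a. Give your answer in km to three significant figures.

a ≈ 4100 km

r = 4.758×10⁶ m.
Specific orbital energy ε = v²/2 − μ/r = (929.9)²/2 − 4.904×10¹²/4.758×10⁶ = -5.983×10⁵ J/kg.
Since ε = −μ/(2a), a = −μ/(2ε) = 4.098×10⁶ m = 4098.1 km.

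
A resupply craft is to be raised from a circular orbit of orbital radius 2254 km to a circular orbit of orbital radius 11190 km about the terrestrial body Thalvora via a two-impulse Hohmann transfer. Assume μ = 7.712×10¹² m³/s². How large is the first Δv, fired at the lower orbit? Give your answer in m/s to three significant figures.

Δv ≈ 537 m/s

r₁ = 2254 km = 2.254×10⁶ m.
r₂ = 11190 km = 1.119×10⁷ m.
Transfer ellipse a_t = (r₁ + r₂)/2 = 6.722×10⁶ m.
At r₁: circular v_c1 = √(μ/r₁) = 1850 m/s; transfer-periapsis v_p = √[μ(2/r₁ − 1/a_t)] = 2387 m/s.
Δv₁ = v_p − v_c1 = 536.8 m/s.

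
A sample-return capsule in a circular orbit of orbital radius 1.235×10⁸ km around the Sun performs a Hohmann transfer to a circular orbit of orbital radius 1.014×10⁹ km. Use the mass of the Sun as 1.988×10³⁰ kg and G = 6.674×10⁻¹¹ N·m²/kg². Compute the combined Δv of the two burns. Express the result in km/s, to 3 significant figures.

Δv_total ≈ 17.1 km/s

μ = GM = 6.674×10⁻¹¹ × 1.988×10³⁰ = 1.327×10²⁰ m³/s².
r₁ = 1.235×10⁸ km = 1.235×10¹¹ m.
r₂ = 1.014×10⁹ km = 1.014×10¹² m.
Transfer ellipse a_t = (r₁ + r₂)/2 = 5.688×10¹¹ m.
At r₁: circular v_c1 = √(μ/r₁) = 32780 m/s; transfer-perihelion v_p = √[μ(2/r₁ − 1/a_t)] = 43760 m/s.
Δv₁ = v_p − v_c1 = 10990 m/s.
At r₂: circular v_c2 = √(μ/r₂) = 11440 m/s; transfer-aphelion v_a = √[μ(2/r₂ − 1/a_t)] = 5330 m/s.
Δv₂ = v_c2 − v_a = 6109 m/s.
Total Δv = Δv₁ + Δv₂ = 17100 m/s = 17.10 km/s.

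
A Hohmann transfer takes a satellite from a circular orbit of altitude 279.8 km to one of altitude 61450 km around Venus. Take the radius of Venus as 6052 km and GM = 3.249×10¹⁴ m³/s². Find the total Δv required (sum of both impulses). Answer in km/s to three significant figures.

Δv_total ≈ 3.81 km/s

r₁ = 6052 + 279.8 = 6331.8 km = 6.3318×10⁶ m.
r₂ = 6052 + 61450 = 67502 km = 6.7502×10⁷ m.
Transfer ellipse a_t = (r₁ + r₂)/2 = 3.692×10⁷ m.
At r₁: circular v_c1 = √(μ/r₁) = 7163 m/s; transfer-periapsis v_p = √[μ(2/r₁ − 1/a_t)] = 9686 m/s.
Δv₁ = v_p − v_c1 = 2523 m/s.
At r₂: circular v_c2 = √(μ/r₂) = 2194 m/s; transfer-apoapsis v_a = √[μ(2/r₂ − 1/a_t)] = 908.6 m/s.
Δv₂ = v_c2 − v_a = 1285 m/s.
Total Δv = Δv₁ + Δv₂ = 3808 m/s = 3.808 km/s.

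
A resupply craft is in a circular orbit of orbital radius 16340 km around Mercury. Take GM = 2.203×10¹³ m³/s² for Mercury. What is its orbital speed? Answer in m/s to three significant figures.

r = 16340 km = 1.634×10⁷ m.
For a circular orbit v = √(μ/r) = √(2.203×10¹³ / 1.634×10⁷) = √(1.348×10⁶) = 1161 m/s.

v ≈ 1160 m/s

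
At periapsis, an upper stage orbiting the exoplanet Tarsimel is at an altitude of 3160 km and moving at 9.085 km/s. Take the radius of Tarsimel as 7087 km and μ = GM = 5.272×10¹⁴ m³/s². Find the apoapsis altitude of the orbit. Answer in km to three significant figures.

r_p = 7087 + 3160 = 10247 km = 1.025×10⁷ m.
Specific energy ε = v²/2 − μ/r = -1.018×10⁷ J/kg, so a = −μ/(2ε) = 2.589×10⁷ m.
The apsides satisfy r_p + r_a = 2a, so the apoapsis radius is 2a − r_p = 4.154×10⁷ m = 41538 km.
Apoapsis altitude = 41538 − 7087 = 34451 km.

apoapsis altitude ≈ 34500 km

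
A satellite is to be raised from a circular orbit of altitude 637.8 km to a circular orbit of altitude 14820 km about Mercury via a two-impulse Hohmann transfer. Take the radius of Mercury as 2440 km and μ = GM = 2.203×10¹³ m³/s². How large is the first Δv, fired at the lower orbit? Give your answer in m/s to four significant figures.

Δv ≈ 810.2 m/s

r₁ = 2440 + 637.8 = 3077.8 km = 3.0778×10⁶ m.
r₂ = 2440 + 14820 = 17260 km = 1.7260×10⁷ m.
Transfer ellipse a_t = (r₁ + r₂)/2 = 1.017×10⁷ m.
At r₁: circular v_c1 = √(μ/r₁) = 2675 m/s; transfer-periherm v_p = √[μ(2/r₁ − 1/a_t)] = 3486 m/s.
Δv₁ = v_p − v_c1 = 810.2 m/s.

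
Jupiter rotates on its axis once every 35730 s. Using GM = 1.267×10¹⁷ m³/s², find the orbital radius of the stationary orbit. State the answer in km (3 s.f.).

A synchronous orbit has period T, so by Kepler's third law a = (μT²/4π²)^(1/3).
μT²/4π² = 1.267×10¹⁷ × (3.573×10⁴)² / 39.48 = 4.097×10²⁴ m³.
a = 1.600×10⁸ m = 1.6002×10⁵ km.

r_sync ≈ 1.60×10⁵ km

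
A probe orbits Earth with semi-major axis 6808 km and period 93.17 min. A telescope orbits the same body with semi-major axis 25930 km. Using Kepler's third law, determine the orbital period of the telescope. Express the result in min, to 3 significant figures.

T₂ ≈ 693 min

Kepler's third law: T² ∝ a³, so T₂ = T₁ (a₂/a₁)^(3/2).
a₂/a₁ = 3.809, (a₂/a₁)^(3/2) = 7.433.
T₂ = 93.17 × 7.433 = 692.5 min.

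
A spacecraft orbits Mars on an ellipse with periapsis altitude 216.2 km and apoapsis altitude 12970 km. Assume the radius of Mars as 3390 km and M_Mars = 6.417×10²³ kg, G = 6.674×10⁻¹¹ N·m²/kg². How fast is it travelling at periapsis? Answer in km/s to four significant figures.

μ = GM = 6.674×10⁻¹¹ × 6.417×10²³ = 4.283×10¹³ m³/s².
r_p = 3390 + 216.2 = 3606.2 km = 3.6062×10⁶ m.
r_a = 3390 + 12970 = 16360 km = 1.6360×10⁷ m.
Semi-major axis a = (r_p + r_a)/2 = 9983.1 km = 9.983×10⁶ m.
Vis-viva: v² = μ(2/r − 1/a) = 4.283×10¹³ × (5.546×10⁻⁷ − 1.002×10⁻⁷) = 1.946×10⁷ m²/s².
v = 4412 m/s = 4.412 km/s.

v ≈ 4.412 km/s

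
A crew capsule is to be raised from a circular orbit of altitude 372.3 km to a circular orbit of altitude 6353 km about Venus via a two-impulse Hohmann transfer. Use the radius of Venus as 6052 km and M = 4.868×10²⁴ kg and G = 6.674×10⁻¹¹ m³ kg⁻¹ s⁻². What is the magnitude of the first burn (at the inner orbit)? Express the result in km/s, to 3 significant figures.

Δv ≈ 1.05 km/s

μ = GM = 6.674×10⁻¹¹ × 4.868×10²⁴ = 3.249×10¹⁴ m³/s².
r₁ = 6052 + 372.3 = 6424.3 km = 6.4243×10⁶ m.
r₂ = 6052 + 6353 = 12405 km = 1.2405×10⁷ m.
Transfer ellipse a_t = (r₁ + r₂)/2 = 9.415×10⁶ m.
At r₁: circular v_c1 = √(μ/r₁) = 7111 m/s; transfer-periapsis v_p = √[μ(2/r₁ − 1/a_t)] = 8163 m/s.
Δv₁ = v_p − v_c1 = 1052 m/s.
= 1.052 km/s.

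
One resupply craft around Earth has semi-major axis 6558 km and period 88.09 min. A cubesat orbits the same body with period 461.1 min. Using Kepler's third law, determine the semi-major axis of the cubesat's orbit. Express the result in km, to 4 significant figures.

Kepler's third law: a³ ∝ T², so a₂ = a₁ (T₂/T₁)^(2/3).
T₂/T₁ = 5.234, (T₂/T₁)^(2/3) = 3.015.
a₂ = 6558 × 3.015 = 19770 km.

a₂ ≈ 19770 km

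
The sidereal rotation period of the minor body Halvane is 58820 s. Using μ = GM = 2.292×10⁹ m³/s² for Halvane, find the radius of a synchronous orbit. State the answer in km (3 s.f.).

A synchronous orbit has period T, so by Kepler's third law a = (μT²/4π²)^(1/3).
μT²/4π² = 2.292×10⁹ × (5.882×10⁴)² / 39.48 = 2.009×10¹⁷ m³.
a = 5.856×10⁵ m = 585.65 km.

r_sync ≈ 586 km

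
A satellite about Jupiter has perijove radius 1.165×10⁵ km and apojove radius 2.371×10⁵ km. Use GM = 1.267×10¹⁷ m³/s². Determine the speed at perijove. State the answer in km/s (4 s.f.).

Semi-major axis a = (r_p + r_a)/2 = 1.7680×10⁵ km = 1.768×10⁸ m.
Vis-viva: v² = μ(2/r − 1/a) = 1.267×10¹⁷ × (1.717×10⁻⁸ − 5.656×10⁻⁹) = 1.458×10⁹ m²/s².
v = 38190 m/s = 38.19 km/s.

v ≈ 38.19 km/s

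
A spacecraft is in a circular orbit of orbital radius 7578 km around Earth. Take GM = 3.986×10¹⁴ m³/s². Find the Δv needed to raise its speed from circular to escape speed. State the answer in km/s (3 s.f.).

Δv ≈ 3.00 km/s

r = 7578 km = 7.578×10⁶ m.
Circular speed v_c = √(μ/r) = 7253 m/s.
Escape speed v_esc = √(2μ/r) = √2 × v_c = 10260 m/s.
Δv = v_esc − v_c = 3004 m/s = 3.004 km/s.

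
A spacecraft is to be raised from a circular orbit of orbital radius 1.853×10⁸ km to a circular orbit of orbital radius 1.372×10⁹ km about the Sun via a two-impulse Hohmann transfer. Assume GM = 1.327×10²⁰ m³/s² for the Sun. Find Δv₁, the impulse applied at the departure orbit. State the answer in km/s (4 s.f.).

r₁ = 1.853×10⁸ km = 1.853×10¹¹ m.
r₂ = 1.372×10⁹ km = 1.372×10¹² m.
Transfer ellipse a_t = (r₁ + r₂)/2 = 7.786×10¹¹ m.
At r₁: circular v_c1 = √(μ/r₁) = 26760 m/s; transfer-perihelion v_p = √[μ(2/r₁ − 1/a_t)] = 35520 m/s.
Δv₁ = v_p − v_c1 = 8762 m/s.
= 8.762 km/s.

Δv ≈ 8.762 km/s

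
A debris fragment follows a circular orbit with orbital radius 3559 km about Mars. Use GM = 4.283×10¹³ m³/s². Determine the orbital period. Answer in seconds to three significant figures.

r = 3559 km = 3.559×10⁶ m.
Kepler's third law: T = 2π√(r³/μ) = 2π√((3.559×10⁶)³ / 4.283×10¹³).
r³/μ = 1.053×10⁶ s², so T = 2π × 1.026×10³ = 6.446×10³ s.

T ≈ 6450 seconds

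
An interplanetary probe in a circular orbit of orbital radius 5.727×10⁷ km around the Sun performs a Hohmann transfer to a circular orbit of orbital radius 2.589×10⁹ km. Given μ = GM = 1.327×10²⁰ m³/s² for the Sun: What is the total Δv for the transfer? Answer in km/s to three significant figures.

r₁ = 5.727×10⁷ km = 5.727×10¹⁰ m.
r₂ = 2.589×10⁹ km = 2.589×10¹² m.
Transfer ellipse a_t = (r₁ + r₂)/2 = 1.323×10¹² m.
At r₁: circular v_c1 = √(μ/r₁) = 48140 m/s; transfer-perihelion v_p = √[μ(2/r₁ − 1/a_t)] = 67330 m/s.
Δv₁ = v_p − v_c1 = 19200 m/s.
At r₂: circular v_c2 = √(μ/r₂) = 7159 m/s; transfer-aphelion v_a = √[μ(2/r₂ − 1/a_t)] = 1489 m/s.
Δv₂ = v_c2 − v_a = 5670 m/s.
Total Δv = Δv₁ + Δv₂ = 24870 m/s = 24.87 km/s.

Δv_total ≈ 24.9 km/s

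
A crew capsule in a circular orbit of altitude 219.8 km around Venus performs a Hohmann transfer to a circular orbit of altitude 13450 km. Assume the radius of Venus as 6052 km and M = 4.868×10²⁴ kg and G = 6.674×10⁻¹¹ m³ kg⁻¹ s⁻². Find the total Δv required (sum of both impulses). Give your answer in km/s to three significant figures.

Δv_total ≈ 2.89 km/s

μ = GM = 6.674×10⁻¹¹ × 4.868×10²⁴ = 3.249×10¹⁴ m³/s².
r₁ = 6052 + 219.8 = 6271.8 km = 6.2718×10⁶ m.
r₂ = 6052 + 13450 = 19502 km = 1.9502×10⁷ m.
Transfer ellipse a_t = (r₁ + r₂)/2 = 1.289×10⁷ m.
At r₁: circular v_c1 = √(μ/r₁) = 7197 m/s; transfer-periapsis v_p = √[μ(2/r₁ − 1/a_t)] = 8854 m/s.
Δv₁ = v_p − v_c1 = 1657 m/s.
At r₂: circular v_c2 = √(μ/r₂) = 4082 m/s; transfer-apoapsis v_a = √[μ(2/r₂ − 1/a_t)] = 2847 m/s.
Δv₂ = v_c2 − v_a = 1234 m/s.
Total Δv = Δv₁ + Δv₂ = 2891 m/s = 2.891 km/s.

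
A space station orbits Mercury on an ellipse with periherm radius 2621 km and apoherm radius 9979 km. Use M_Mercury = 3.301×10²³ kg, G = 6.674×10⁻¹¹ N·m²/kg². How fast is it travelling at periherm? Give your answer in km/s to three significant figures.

v ≈ 3.65 km/s

μ = GM = 6.674×10⁻¹¹ × 3.301×10²³ = 2.203×10¹³ m³/s².
Semi-major axis a = (r_p + r_a)/2 = 6300.0 km = 6.300×10⁶ m.
Vis-viva: v² = μ(2/r − 1/a) = 2.203×10¹³ × (7.631×10⁻⁷ − 1.587×10⁻⁷) = 1.331×10⁷ m²/s².
v = 3649 m/s = 3.649 km/s.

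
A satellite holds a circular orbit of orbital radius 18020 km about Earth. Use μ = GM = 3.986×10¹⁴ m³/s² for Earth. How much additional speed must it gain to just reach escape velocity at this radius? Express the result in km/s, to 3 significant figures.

r = 18020 km = 1.802×10⁷ m.
Circular speed v_c = √(μ/r) = 4703 m/s.
Escape speed v_esc = √(2μ/r) = √2 × v_c = 6651 m/s.
Δv = v_esc − v_c = 1948 m/s = 1.948 km/s.

Δv ≈ 1.95 km/s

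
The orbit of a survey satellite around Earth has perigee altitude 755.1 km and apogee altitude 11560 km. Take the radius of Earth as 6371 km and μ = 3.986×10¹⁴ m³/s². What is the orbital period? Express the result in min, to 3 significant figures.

r_p = 6371 + 755.1 = 7126.1 km = 7.1261×10⁶ m.
r_a = 6371 + 11560 = 17931 km = 1.7931×10⁷ m.
Semi-major axis a = (r_p + r_a)/2 = (7126.1 + 17931)/2 = 12529 km = 1.253×10⁷ m.
By Kepler's third law T = 2π√(a³/μ) = 2π × 2.221×10³ = 1.396×10⁴ s.
= 232.6 min.

T ≈ 233 min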